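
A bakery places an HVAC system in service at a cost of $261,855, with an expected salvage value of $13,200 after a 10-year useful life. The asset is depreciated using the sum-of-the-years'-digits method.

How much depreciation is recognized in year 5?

Depreciable base = $261,855 − $13,200 = $248,655.
Sum of the years' digits = 10+9+8+7+6+5+4+3+2+1 = 55.
Year 1: $248,655 × 10/55 = $45,210. Book value $216,645.
Year 2: $248,655 × 9/55 = $40,689. Book value $175,956.
Year 3: $248,655 × 8/55 = $36,168. Book value $139,788.
Year 4: $248,655 × 7/55 = $31,647. Book value $108,141.
Year 5: $248,655 × 6/55 = $27,126. Book value $81,015.

$27,126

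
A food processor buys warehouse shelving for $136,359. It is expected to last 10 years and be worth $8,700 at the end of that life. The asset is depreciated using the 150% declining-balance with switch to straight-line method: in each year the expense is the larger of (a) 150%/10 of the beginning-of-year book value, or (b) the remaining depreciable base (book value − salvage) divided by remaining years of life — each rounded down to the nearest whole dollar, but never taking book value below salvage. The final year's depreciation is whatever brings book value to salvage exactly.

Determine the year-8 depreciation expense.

Depreciable base = $136,359 − $8,700 = $127,659.
Year 1: DB = ⌊$136,359 × 150%/10⌋ = $20,453; SL = ⌊$127,659/10⌋ = $12,765 → take DB $20,453. Book value $115,906.
Year 2: DB = ⌊$115,906 × 150%/10⌋ = $17,385; SL = ⌊$107,206/9⌋ = $11,911 → take DB $17,385. Book value $98,521.
Year 3: DB = ⌊$98,521 × 150%/10⌋ = $14,778; SL = ⌊$89,821/8⌋ = $11,227 → take DB $14,778. Book value $83,743.
Year 4: DB = ⌊$83,743 × 150%/10⌋ = $12,561; SL = ⌊$75,043/7⌋ = $10,720 → take DB $12,561. Book value $71,182.
Year 5: DB = ⌊$71,182 × 150%/10⌋ = $10,677; SL = ⌊$62,482/6⌋ = $10,413 → take DB $10,677. Book value $60,505.
Year 6: DB = ⌊$60,505 × 150%/10⌋ = $9,075; SL = ⌊$51,805/5⌋ = $10,361 → take SL $10,361. Book value $50,144.
Year 7: DB = ⌊$50,144 × 150%/10⌋ = $7,521; SL = ⌊$41,444/4⌋ = $10,361 → take SL $10,361. Book value $39,783.
Year 8: DB = ⌊$39,783 × 150%/10⌋ = $5,967; SL = ⌊$31,083/3⌋ = $10,361 → take SL $10,361. Book value $29,422.

$10,361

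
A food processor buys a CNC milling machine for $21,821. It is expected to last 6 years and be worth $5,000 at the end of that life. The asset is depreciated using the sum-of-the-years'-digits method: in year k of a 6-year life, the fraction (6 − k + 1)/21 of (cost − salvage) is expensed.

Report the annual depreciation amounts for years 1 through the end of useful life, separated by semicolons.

Depreciable base = $21,821 − $5,000 = $16,821.
Sum of the years' digits = 6+5+4+3+2+1 = 21.
Year 1: $16,821 × 6/21 = $4,806. Book value $17,015.
Year 2: $16,821 × 5/21 = $4,005. Book value $13,010.
Year 3: $16,821 × 4/21 = $3,204. Book value $9,806.
Year 4: $16,821 × 3/21 = $2,403. Book value $7,403.
Year 5: $16,821 × 2/21 = $1,602. Book value $5,801.
Year 6: $16,821 × 1/21 = $801. Book value $5,000.

$4,806; $4,005; $3,204; $2,403; $1,602; $801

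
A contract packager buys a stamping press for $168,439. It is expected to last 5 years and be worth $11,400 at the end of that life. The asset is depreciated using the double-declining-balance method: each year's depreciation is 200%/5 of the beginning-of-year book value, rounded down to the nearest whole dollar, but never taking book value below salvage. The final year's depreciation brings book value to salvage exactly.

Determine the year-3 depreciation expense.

$24,255

Depreciable base = $168,439 − $11,400 = $157,039.
Year 1: ⌊$168,439 × 200%/5⌋ = $67,375. Book value $101,064.
Year 2: ⌊$101,064 × 200%/5⌋ = $40,425. Book value $60,639.
Year 3: ⌊$60,639 × 200%/5⌋ = $24,255. Book value $36,384.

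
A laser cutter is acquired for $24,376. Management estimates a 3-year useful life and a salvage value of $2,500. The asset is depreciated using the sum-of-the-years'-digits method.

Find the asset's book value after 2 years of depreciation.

Depreciable base = $24,376 − $2,500 = $21,876.
Sum of the years' digits = 3+2+1 = 6.
Year 1: $21,876 × 3/6 = $10,938. Book value $13,438.
Year 2: $21,876 × 2/6 = $7,292. Book value $6,146.

$6,146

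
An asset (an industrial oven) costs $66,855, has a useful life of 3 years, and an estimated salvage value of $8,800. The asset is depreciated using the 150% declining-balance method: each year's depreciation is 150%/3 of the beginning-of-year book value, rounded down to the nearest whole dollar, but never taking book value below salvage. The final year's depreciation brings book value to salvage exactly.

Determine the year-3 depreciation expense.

Depreciable base = $66,855 − $8,800 = $58,055.
Year 1: ⌊$66,855 × 150%/3⌋ = $33,427. Book value $33,428.
Year 2: ⌊$33,428 × 150%/3⌋ = $16,714. Book value $16,714.
Year 3 (final): $16,714 − $8,800 = $7,914. Book value $8,800.

$7,914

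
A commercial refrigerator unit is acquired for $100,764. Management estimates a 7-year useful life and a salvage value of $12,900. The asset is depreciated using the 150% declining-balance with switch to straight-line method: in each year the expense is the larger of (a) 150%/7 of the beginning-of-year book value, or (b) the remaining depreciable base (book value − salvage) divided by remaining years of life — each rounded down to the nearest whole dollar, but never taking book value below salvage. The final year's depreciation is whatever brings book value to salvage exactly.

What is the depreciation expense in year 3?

$13,330

Depreciable base = $100,764 − $12,900 = $87,864.
Year 1: DB = ⌊$100,764 × 150%/7⌋ = $21,592; SL = ⌊$87,864/7⌋ = $12,552 → take DB $21,592. Book value $79,172.
Year 2: DB = ⌊$79,172 × 150%/7⌋ = $16,965; SL = ⌊$66,272/6⌋ = $11,045 → take DB $16,965. Book value $62,207.
Year 3: DB = ⌊$62,207 × 150%/7⌋ = $13,330; SL = ⌊$49,307/5⌋ = $9,861 → take DB $13,330. Book value $48,877.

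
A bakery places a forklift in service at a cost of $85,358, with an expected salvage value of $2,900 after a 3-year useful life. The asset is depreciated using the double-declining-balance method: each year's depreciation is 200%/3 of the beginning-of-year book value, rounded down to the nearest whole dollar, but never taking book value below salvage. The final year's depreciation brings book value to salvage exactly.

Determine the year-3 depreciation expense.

Depreciable base = $85,358 − $2,900 = $82,458.
Year 1: ⌊$85,358 × 200%/3⌋ = $56,905. Book value $28,453.
Year 2: ⌊$28,453 × 200%/3⌋ = $18,968. Book value $9,485.
Year 3 (final): $9,485 − $2,900 = $6,585. Book value $2,900.

$6,585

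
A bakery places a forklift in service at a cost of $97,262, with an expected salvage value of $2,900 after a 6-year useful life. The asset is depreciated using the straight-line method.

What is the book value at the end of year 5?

Depreciable base = $97,262 − $2,900 = $94,362.
Annual expense = $94,362 / 6 = $15,727.
End of year 1: book value $81,535.
End of year 2: book value $65,808.
End of year 3: book value $50,081.
End of year 4: book value $34,354.
End of year 5: book value $18,627.

$18,627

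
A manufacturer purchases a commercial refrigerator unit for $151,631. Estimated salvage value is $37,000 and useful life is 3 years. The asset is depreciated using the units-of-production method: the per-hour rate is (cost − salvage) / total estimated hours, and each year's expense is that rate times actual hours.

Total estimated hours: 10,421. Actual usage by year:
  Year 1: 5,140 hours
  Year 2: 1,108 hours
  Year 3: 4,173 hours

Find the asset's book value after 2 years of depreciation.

$82,903

Depreciable base = $151,631 − $37,000 = $114,631.
Rate = $114,631 / 10,421 hours = $11 per hour.
Year 1: 5,140 × $11 = $56,540. Book value $95,091.
Year 2: 1,108 × $11 = $12,188. Book value $82,903.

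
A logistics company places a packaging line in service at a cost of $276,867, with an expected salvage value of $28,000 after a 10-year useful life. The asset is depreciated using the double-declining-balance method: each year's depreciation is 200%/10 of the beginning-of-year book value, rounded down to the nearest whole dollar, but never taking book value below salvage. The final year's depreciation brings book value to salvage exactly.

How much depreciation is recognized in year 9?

$9,290

Depreciable base = $276,867 − $28,000 = $248,867.
Year 1: ⌊$276,867 × 200%/10⌋ = $55,373. Book value $221,494.
Year 2: ⌊$221,494 × 200%/10⌋ = $44,298. Book value $177,196.
Year 3: ⌊$177,196 × 200%/10⌋ = $35,439. Book value $141,757.
Year 4: ⌊$141,757 × 200%/10⌋ = $28,351. Book value $113,406.
Year 5: ⌊$113,406 × 200%/10⌋ = $22,681. Book value $90,725.
Year 6: ⌊$90,725 × 200%/10⌋ = $18,145. Book value $72,580.
Year 7: ⌊$72,580 × 200%/10⌋ = $14,516. Book value $58,064.
Year 8: ⌊$58,064 × 200%/10⌋ = $11,612. Book value $46,452.
Year 9: ⌊$46,452 × 200%/10⌋ = $9,290. Book value $37,162.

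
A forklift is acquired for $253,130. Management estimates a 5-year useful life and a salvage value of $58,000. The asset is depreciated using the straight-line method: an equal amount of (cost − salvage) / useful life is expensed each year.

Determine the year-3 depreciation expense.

$39,026

Depreciable base = $253,130 − $58,000 = $195,130.
Annual expense = $195,130 / 5 = $39,026.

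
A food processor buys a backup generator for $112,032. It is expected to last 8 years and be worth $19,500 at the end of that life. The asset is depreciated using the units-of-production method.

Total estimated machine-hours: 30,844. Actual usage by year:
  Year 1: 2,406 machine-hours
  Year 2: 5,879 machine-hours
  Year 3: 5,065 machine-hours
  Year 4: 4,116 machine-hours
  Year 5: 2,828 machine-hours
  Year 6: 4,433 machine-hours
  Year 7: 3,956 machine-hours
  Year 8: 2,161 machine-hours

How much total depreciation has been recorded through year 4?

$52,398

Depreciable base = $112,032 − $19,500 = $92,532.
Rate = $92,532 / 30,844 machine-hours = $3 per machine-hour.
Year 1: 2,406 × $3 = $7,218. Book value $104,814.
Year 2: 5,879 × $3 = $17,637. Book value $87,177.
Year 3: 5,065 × $3 = $15,195. Book value $71,982.
Year 4: 4,116 × $3 = $12,348. Book value $59,634.
Accumulated through year 4 = $112,032 − $59,634 = $52,398.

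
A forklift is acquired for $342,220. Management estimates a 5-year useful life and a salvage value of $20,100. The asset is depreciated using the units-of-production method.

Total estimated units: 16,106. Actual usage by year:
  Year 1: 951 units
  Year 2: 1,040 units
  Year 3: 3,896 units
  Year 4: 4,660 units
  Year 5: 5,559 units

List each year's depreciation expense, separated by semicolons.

Depreciable base = $342,220 − $20,100 = $322,120.
Rate = $322,120 / 16,106 units = $20 per unit.
Year 1: 951 × $20 = $19,020. Book value $323,200.
Year 2: 1,040 × $20 = $20,800. Book value $302,400.
Year 3: 3,896 × $20 = $77,920. Book value $224,480.
Year 4: 4,660 × $20 = $93,200. Book value $131,280.
Year 5: 5,559 × $20 = $111,180. Book value $20,100.

$19,020; $20,800; $77,920; $93,200; $111,180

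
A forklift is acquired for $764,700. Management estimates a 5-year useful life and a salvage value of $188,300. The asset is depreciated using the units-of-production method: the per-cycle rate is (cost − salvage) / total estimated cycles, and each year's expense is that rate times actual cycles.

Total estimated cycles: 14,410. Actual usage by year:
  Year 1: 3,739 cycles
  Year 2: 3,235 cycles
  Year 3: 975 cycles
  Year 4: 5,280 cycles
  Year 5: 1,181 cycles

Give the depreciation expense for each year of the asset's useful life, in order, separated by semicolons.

$149,560; $129,400; $39,000; $211,200; $47,240

Depreciable base = $764,700 − $188,300 = $576,400.
Rate = $576,400 / 14,410 cycles = $40 per cycle.
Year 1: 3,739 × $40 = $149,560. Book value $615,140.
Year 2: 3,235 × $40 = $129,400. Book value $485,740.
Year 3: 975 × $40 = $39,000. Book value $446,740.
Year 4: 5,280 × $40 = $211,200. Book value $235,540.
Year 5: 1,181 × $40 = $47,240. Book value $188,300.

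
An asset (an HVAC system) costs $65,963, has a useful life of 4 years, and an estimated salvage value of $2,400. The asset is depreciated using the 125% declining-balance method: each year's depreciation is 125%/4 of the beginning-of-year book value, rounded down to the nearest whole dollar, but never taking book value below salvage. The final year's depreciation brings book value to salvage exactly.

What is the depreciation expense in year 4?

Depreciable base = $65,963 − $2,400 = $63,563.
Year 1: ⌊$65,963 × 125%/4⌋ = $20,613. Book value $45,350.
Year 2: ⌊$45,350 × 125%/4⌋ = $14,171. Book value $31,179.
Year 3: ⌊$31,179 × 125%/4⌋ = $9,743. Book value $21,436.
Year 4 (final): $21,436 − $2,400 = $19,036. Book value $2,400.

$19,036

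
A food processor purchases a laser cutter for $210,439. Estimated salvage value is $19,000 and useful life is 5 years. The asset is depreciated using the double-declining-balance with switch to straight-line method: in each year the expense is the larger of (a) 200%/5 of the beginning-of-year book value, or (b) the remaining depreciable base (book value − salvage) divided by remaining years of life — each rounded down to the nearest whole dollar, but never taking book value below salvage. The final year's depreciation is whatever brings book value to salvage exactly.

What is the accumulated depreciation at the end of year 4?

$183,165

Depreciable base = $210,439 − $19,000 = $191,439.
Year 1: DB = ⌊$210,439 × 200%/5⌋ = $84,175; SL = ⌊$191,439/5⌋ = $38,287 → take DB $84,175. Book value $126,264.
Year 2: DB = ⌊$126,264 × 200%/5⌋ = $50,505; SL = ⌊$107,264/4⌋ = $26,816 → take DB $50,505. Book value $75,759.
Year 3: DB = ⌊$75,759 × 200%/5⌋ = $30,303; SL = ⌊$56,759/3⌋ = $18,919 → take DB $30,303. Book value $45,456.
Year 4: DB = ⌊$45,456 × 200%/5⌋ = $18,182; SL = ⌊$26,456/2⌋ = $13,228 → take DB $18,182. Book value $27,274.
Accumulated through year 4 = $210,439 − $27,274 = $183,165.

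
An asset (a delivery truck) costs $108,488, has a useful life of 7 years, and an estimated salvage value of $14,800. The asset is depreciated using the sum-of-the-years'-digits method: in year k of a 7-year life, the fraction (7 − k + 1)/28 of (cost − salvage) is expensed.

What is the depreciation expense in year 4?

Depreciable base = $108,488 − $14,800 = $93,688.
Sum of the years' digits = 7+6+5+4+3+2+1 = 28.
Year 1: $93,688 × 7/28 = $23,422. Book value $85,066.
Year 2: $93,688 × 6/28 = $20,076. Book value $64,990.
Year 3: $93,688 × 5/28 = $16,730. Book value $48,260.
Year 4: $93,688 × 4/28 = $13,384. Book value $34,876.

$13,384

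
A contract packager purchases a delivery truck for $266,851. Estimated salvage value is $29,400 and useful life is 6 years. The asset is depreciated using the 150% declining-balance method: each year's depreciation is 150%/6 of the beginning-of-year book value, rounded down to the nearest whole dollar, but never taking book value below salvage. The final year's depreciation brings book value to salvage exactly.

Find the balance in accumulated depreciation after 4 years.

Depreciable base = $266,851 − $29,400 = $237,451.
Year 1: ⌊$266,851 × 150%/6⌋ = $66,712. Book value $200,139.
Year 2: ⌊$200,139 × 150%/6⌋ = $50,034. Book value $150,105.
Year 3: ⌊$150,105 × 150%/6⌋ = $37,526. Book value $112,579.
Year 4: ⌊$112,579 × 150%/6⌋ = $28,144. Book value $84,435.
Accumulated through year 4 = $266,851 − $84,435 = $182,416.

$182,416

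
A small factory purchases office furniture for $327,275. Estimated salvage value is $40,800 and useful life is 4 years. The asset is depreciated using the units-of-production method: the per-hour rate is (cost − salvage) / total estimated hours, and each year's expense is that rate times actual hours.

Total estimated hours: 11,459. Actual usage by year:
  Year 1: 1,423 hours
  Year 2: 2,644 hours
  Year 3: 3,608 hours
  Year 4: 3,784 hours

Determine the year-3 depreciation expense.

$90,200

Depreciable base = $327,275 − $40,800 = $286,475.
Rate = $286,475 / 11,459 hours = $25 per hour.
Year 1: 1,423 × $25 = $35,575. Book value $291,700.
Year 2: 2,644 × $25 = $66,100. Book value $225,600.
Year 3: 3,608 × $25 = $90,200. Book value $135,400.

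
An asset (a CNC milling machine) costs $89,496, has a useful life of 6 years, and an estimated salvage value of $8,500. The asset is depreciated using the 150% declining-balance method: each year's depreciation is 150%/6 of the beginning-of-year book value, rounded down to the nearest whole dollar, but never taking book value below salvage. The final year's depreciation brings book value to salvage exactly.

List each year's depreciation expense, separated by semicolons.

$22,374; $16,780; $12,585; $9,439; $7,079; $12,739

Depreciable base = $89,496 − $8,500 = $80,996.
Year 1: ⌊$89,496 × 150%/6⌋ = $22,374. Book value $67,122.
Year 2: ⌊$67,122 × 150%/6⌋ = $16,780. Book value $50,342.
Year 3: ⌊$50,342 × 150%/6⌋ = $12,585. Book value $37,757.
Year 4: ⌊$37,757 × 150%/6⌋ = $9,439. Book value $28,318.
Year 5: ⌊$28,318 × 150%/6⌋ = $7,079. Book value $21,239.
Year 6 (final): $21,239 − $8,500 = $12,739. Book value $8,500.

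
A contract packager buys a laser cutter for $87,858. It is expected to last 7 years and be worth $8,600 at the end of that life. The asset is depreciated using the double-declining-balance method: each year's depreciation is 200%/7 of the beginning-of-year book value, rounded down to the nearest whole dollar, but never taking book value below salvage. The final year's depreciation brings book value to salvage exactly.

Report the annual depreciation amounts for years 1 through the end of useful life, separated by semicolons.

Depreciable base = $87,858 − $8,600 = $79,258.
Year 1: ⌊$87,858 × 200%/7⌋ = $25,102. Book value $62,756.
Year 2: ⌊$62,756 × 200%/7⌋ = $17,930. Book value $44,826.
Year 3: ⌊$44,826 × 200%/7⌋ = $12,807. Book value $32,019.
Year 4: ⌊$32,019 × 200%/7⌋ = $9,148. Book value $22,871.
Year 5: ⌊$22,871 × 200%/7⌋ = $6,534. Book value $16,337.
Year 6: ⌊$16,337 × 200%/7⌋ = $4,667. Book value $11,670.
Year 7 (final): $11,670 − $8,600 = $3,070. Book value $8,600.

$25,102; $17,930; $12,807; $9,148; $6,534; $4,667; $3,070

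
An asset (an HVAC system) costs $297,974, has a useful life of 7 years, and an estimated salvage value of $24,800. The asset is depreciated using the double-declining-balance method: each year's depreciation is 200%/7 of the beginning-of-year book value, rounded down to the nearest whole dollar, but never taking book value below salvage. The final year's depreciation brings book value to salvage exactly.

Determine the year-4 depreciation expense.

Depreciable base = $297,974 − $24,800 = $273,174.
Year 1: ⌊$297,974 × 200%/7⌋ = $85,135. Book value $212,839.
Year 2: ⌊$212,839 × 200%/7⌋ = $60,811. Book value $152,028.
Year 3: ⌊$152,028 × 200%/7⌋ = $43,436. Book value $108,592.
Year 4: ⌊$108,592 × 200%/7⌋ = $31,026. Book value $77,566.

$31,026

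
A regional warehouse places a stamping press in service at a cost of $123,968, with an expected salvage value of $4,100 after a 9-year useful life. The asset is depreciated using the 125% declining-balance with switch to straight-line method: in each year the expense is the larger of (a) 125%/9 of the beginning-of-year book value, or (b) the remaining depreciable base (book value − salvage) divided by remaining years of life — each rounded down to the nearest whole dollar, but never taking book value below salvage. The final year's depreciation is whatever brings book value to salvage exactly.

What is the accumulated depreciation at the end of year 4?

Depreciable base = $123,968 − $4,100 = $119,868.
Year 1: DB = ⌊$123,968 × 125%/9⌋ = $17,217; SL = ⌊$119,868/9⌋ = $13,318 → take DB $17,217. Book value $106,751.
Year 2: DB = ⌊$106,751 × 125%/9⌋ = $14,826; SL = ⌊$102,651/8⌋ = $12,831 → take DB $14,826. Book value $91,925.
Year 3: DB = ⌊$91,925 × 125%/9⌋ = $12,767; SL = ⌊$87,825/7⌋ = $12,546 → take DB $12,767. Book value $79,158.
Year 4: DB = ⌊$79,158 × 125%/9⌋ = $10,994; SL = ⌊$75,058/6⌋ = $12,509 → take SL $12,509. Book value $66,649.
Accumulated through year 4 = $123,968 − $66,649 = $57,319.

$57,319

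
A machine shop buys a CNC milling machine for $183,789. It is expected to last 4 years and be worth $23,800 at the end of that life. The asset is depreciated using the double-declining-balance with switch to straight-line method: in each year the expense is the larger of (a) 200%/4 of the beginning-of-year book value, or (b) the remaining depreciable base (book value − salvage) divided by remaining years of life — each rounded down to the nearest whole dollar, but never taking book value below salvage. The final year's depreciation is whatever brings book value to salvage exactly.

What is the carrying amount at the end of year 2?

Depreciable base = $183,789 − $23,800 = $159,989.
Year 1: DB = ⌊$183,789 × 200%/4⌋ = $91,894; SL = ⌊$159,989/4⌋ = $39,997 → take DB $91,894. Book value $91,895.
Year 2: DB = ⌊$91,895 × 200%/4⌋ = $45,947; SL = ⌊$68,095/3⌋ = $22,698 → take DB $45,947. Book value $45,948.

$45,948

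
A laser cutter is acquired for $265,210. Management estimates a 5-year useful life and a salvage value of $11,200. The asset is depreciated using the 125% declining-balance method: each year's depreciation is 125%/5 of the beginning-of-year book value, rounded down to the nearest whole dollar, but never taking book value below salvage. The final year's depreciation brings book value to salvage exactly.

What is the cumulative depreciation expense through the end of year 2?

$116,029

Depreciable base = $265,210 − $11,200 = $254,010.
Year 1: ⌊$265,210 × 125%/5⌋ = $66,302. Book value $198,908.
Year 2: ⌊$198,908 × 125%/5⌋ = $49,727. Book value $149,181.
Accumulated through year 2 = $265,210 − $149,181 = $116,029.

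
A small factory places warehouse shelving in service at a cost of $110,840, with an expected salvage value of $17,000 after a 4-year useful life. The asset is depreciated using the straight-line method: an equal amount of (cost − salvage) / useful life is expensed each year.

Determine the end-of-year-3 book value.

$40,460

Depreciable base = $110,840 − $17,000 = $93,840.
Annual expense = $93,840 / 4 = $23,460.
End of year 1: book value $87,380.
End of year 2: book value $63,920.
End of year 3: book value $40,460.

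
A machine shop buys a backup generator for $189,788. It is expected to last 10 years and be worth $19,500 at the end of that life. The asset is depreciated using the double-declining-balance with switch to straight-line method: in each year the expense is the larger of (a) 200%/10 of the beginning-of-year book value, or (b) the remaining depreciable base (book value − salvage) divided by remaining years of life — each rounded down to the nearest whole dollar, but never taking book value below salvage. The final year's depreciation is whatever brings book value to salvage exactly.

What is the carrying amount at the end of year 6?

Depreciable base = $189,788 − $19,500 = $170,288.
Year 1: DB = ⌊$189,788 × 200%/10⌋ = $37,957; SL = ⌊$170,288/10⌋ = $17,028 → take DB $37,957. Book value $151,831.
Year 2: DB = ⌊$151,831 × 200%/10⌋ = $30,366; SL = ⌊$132,331/9⌋ = $14,703 → take DB $30,366. Book value $121,465.
Year 3: DB = ⌊$121,465 × 200%/10⌋ = $24,293; SL = ⌊$101,965/8⌋ = $12,745 → take DB $24,293. Book value $97,172.
Year 4: DB = ⌊$97,172 × 200%/10⌋ = $19,434; SL = ⌊$77,672/7⌋ = $11,096 → take DB $19,434. Book value $77,738.
Year 5: DB = ⌊$77,738 × 200%/10⌋ = $15,547; SL = ⌊$58,238/6⌋ = $9,706 → take DB $15,547. Book value $62,191.
Year 6: DB = ⌊$62,191 × 200%/10⌋ = $12,438; SL = ⌊$42,691/5⌋ = $8,538 → take DB $12,438. Book value $49,753.

$49,753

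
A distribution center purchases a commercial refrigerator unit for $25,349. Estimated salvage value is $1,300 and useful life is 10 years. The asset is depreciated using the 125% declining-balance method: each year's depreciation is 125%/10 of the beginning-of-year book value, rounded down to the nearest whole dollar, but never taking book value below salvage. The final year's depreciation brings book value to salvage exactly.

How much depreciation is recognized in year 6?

$1,625

Depreciable base = $25,349 − $1,300 = $24,049.
Year 1: ⌊$25,349 × 125%/10⌋ = $3,168. Book value $22,181.
Year 2: ⌊$22,181 × 125%/10⌋ = $2,772. Book value $19,409.
Year 3: ⌊$19,409 × 125%/10⌋ = $2,426. Book value $16,983.
Year 4: ⌊$16,983 × 125%/10⌋ = $2,122. Book value $14,861.
Year 5: ⌊$14,861 × 125%/10⌋ = $1,857. Book value $13,004.
Year 6: ⌊$13,004 × 125%/10⌋ = $1,625. Book value $11,379.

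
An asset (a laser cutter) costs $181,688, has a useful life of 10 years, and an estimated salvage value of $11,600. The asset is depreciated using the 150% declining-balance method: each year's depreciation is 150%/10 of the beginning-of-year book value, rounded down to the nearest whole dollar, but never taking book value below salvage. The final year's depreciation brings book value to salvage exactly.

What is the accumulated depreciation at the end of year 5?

Depreciable base = $181,688 − $11,600 = $170,088.
Year 1: ⌊$181,688 × 150%/10⌋ = $27,253. Book value $154,435.
Year 2: ⌊$154,435 × 150%/10⌋ = $23,165. Book value $131,270.
Year 3: ⌊$131,270 × 150%/10⌋ = $19,690. Book value $111,580.
Year 4: ⌊$111,580 × 150%/10⌋ = $16,737. Book value $94,843.
Year 5: ⌊$94,843 × 150%/10⌋ = $14,226. Book value $80,617.
Accumulated through year 5 = $181,688 − $80,617 = $101,071.

$101,071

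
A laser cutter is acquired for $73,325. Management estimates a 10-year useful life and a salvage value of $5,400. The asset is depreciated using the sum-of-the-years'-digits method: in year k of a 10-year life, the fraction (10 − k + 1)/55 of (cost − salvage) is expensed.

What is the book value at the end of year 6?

Depreciable base = $73,325 − $5,400 = $67,925.
Sum of the years' digits = 10+9+8+7+6+5+4+3+2+1 = 55.
Year 1: $67,925 × 10/55 = $12,350. Book value $60,975.
Year 2: $67,925 × 9/55 = $11,115. Book value $49,860.
Year 3: $67,925 × 8/55 = $9,880. Book value $39,980.
Year 4: $67,925 × 7/55 = $8,645. Book value $31,335.
Year 5: $67,925 × 6/55 = $7,410. Book value $23,925.
Year 6: $67,925 × 5/55 = $6,175. Book value $17,750.

$17,750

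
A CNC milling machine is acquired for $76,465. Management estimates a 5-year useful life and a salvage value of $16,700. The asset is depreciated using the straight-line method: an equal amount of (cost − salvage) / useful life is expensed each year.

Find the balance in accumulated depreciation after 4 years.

Depreciable base = $76,465 − $16,700 = $59,765.
Annual expense = $59,765 / 5 = $11,953.
End of year 1: book value $64,512.
End of year 2: book value $52,559.
End of year 3: book value $40,606.
End of year 4: book value $28,653.
Accumulated through year 4 = $76,465 − $28,653 = $47,812.

$47,812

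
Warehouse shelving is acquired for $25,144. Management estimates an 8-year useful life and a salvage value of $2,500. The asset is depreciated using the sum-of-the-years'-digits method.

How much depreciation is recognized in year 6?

$1,887

Depreciable base = $25,144 − $2,500 = $22,644.
Sum of the years' digits = 8+7+6+5+4+3+2+1 = 36.
Year 1: $22,644 × 8/36 = $5,032. Book value $20,112.
Year 2: $22,644 × 7/36 = $4,403. Book value $15,709.
Year 3: $22,644 × 6/36 = $3,774. Book value $11,935.
Year 4: $22,644 × 5/36 = $3,145. Book value $8,790.
Year 5: $22,644 × 4/36 = $2,516. Book value $6,274.
Year 6: $22,644 × 3/36 = $1,887. Book value $4,387.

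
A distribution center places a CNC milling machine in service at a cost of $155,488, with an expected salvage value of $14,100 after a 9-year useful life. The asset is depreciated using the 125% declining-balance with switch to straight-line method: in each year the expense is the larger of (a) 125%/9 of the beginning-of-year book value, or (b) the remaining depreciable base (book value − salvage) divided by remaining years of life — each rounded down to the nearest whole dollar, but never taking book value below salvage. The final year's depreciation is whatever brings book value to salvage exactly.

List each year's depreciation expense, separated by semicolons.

$21,595; $18,596; $16,013; $14,197; $14,197; $14,197; $14,197; $14,198; $14,198

Depreciable base = $155,488 − $14,100 = $141,388.
Year 1: DB = ⌊$155,488 × 125%/9⌋ = $21,595; SL = ⌊$141,388/9⌋ = $15,709 → take DB $21,595. Book value $133,893.
Year 2: DB = ⌊$133,893 × 125%/9⌋ = $18,596; SL = ⌊$119,793/8⌋ = $14,974 → take DB $18,596. Book value $115,297.
Year 3: DB = ⌊$115,297 × 125%/9⌋ = $16,013; SL = ⌊$101,197/7⌋ = $14,456 → take DB $16,013. Book value $99,284.
Year 4: DB = ⌊$99,284 × 125%/9⌋ = $13,789; SL = ⌊$85,184/6⌋ = $14,197 → take SL $14,197. Book value $85,087.
Year 5: DB = ⌊$85,087 × 125%/9⌋ = $11,817; SL = ⌊$70,987/5⌋ = $14,197 → take SL $14,197. Book value $70,890.
Year 6: DB = ⌊$70,890 × 125%/9⌋ = $9,845; SL = ⌊$56,790/4⌋ = $14,197 → take SL $14,197. Book value $56,693.
Year 7: DB = ⌊$56,693 × 125%/9⌋ = $7,874; SL = ⌊$42,593/3⌋ = $14,197 → take SL $14,197. Book value $42,496.
Year 8: DB = ⌊$42,496 × 125%/9⌋ = $5,902; SL = ⌊$28,396/2⌋ = $14,198 → take SL $14,198. Book value $28,298.
Year 9 (final): $28,298 − $14,100 = $14,198. Book value $14,100.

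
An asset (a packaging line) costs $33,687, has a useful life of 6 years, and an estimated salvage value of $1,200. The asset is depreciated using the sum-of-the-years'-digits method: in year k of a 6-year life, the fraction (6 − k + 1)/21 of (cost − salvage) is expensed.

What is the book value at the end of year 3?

$10,482

Depreciable base = $33,687 − $1,200 = $32,487.
Sum of the years' digits = 6+5+4+3+2+1 = 21.
Year 1: $32,487 × 6/21 = $9,282. Book value $24,405.
Year 2: $32,487 × 5/21 = $7,735. Book value $16,670.
Year 3: $32,487 × 4/21 = $6,188. Book value $10,482.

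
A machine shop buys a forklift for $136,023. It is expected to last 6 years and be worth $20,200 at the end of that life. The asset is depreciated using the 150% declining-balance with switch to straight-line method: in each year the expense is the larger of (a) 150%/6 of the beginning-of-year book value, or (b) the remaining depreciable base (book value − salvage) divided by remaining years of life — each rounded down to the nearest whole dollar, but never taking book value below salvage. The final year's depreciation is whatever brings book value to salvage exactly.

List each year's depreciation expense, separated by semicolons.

Depreciable base = $136,023 − $20,200 = $115,823.
Year 1: DB = ⌊$136,023 × 150%/6⌋ = $34,005; SL = ⌊$115,823/6⌋ = $19,303 → take DB $34,005. Book value $102,018.
Year 2: DB = ⌊$102,018 × 150%/6⌋ = $25,504; SL = ⌊$81,818/5⌋ = $16,363 → take DB $25,504. Book value $76,514.
Year 3: DB = ⌊$76,514 × 150%/6⌋ = $19,128; SL = ⌊$56,314/4⌋ = $14,078 → take DB $19,128. Book value $57,386.
Year 4: DB = ⌊$57,386 × 150%/6⌋ = $14,346; SL = ⌊$37,186/3⌋ = $12,395 → take DB $14,346. Book value $43,040.
Year 5: DB = ⌊$43,040 × 150%/6⌋ = $10,760; SL = ⌊$22,840/2⌋ = $11,420 → take SL $11,420. Book value $31,620.
Year 6 (final): $31,620 − $20,200 = $11,420. Book value $20,200.

$34,005; $25,504; $19,128; $14,346; $11,420; $11,420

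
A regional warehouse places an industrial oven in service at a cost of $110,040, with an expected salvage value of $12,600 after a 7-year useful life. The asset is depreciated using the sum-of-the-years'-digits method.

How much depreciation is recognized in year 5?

Depreciable base = $110,040 − $12,600 = $97,440.
Sum of the years' digits = 7+6+5+4+3+2+1 = 28.
Year 1: $97,440 × 7/28 = $24,360. Book value $85,680.
Year 2: $97,440 × 6/28 = $20,880. Book value $64,800.
Year 3: $97,440 × 5/28 = $17,400. Book value $47,400.
Year 4: $97,440 × 4/28 = $13,920. Book value $33,480.
Year 5: $97,440 × 3/28 = $10,440. Book value $23,040.

$10,440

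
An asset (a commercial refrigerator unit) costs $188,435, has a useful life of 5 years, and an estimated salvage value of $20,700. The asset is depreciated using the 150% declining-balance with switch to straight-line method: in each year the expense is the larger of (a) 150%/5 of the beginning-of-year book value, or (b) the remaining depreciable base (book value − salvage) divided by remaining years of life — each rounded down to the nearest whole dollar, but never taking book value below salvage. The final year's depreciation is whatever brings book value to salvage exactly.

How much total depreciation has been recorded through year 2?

Depreciable base = $188,435 − $20,700 = $167,735.
Year 1: DB = ⌊$188,435 × 150%/5⌋ = $56,530; SL = ⌊$167,735/5⌋ = $33,547 → take DB $56,530. Book value $131,905.
Year 2: DB = ⌊$131,905 × 150%/5⌋ = $39,571; SL = ⌊$111,205/4⌋ = $27,801 → take DB $39,571. Book value $92,334.
Accumulated through year 2 = $188,435 − $92,334 = $96,101.

$96,101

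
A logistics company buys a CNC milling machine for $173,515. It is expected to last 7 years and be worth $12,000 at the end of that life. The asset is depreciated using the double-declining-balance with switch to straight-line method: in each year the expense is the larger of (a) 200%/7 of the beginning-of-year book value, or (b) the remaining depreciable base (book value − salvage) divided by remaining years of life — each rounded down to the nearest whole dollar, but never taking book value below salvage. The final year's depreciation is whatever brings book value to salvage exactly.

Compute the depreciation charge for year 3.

$25,294

Depreciable base = $173,515 − $12,000 = $161,515.
Year 1: DB = ⌊$173,515 × 200%/7⌋ = $49,575; SL = ⌊$161,515/7⌋ = $23,073 → take DB $49,575. Book value $123,940.
Year 2: DB = ⌊$123,940 × 200%/7⌋ = $35,411; SL = ⌊$111,940/6⌋ = $18,656 → take DB $35,411. Book value $88,529.
Year 3: DB = ⌊$88,529 × 200%/7⌋ = $25,294; SL = ⌊$76,529/5⌋ = $15,305 → take DB $25,294. Book value $63,235.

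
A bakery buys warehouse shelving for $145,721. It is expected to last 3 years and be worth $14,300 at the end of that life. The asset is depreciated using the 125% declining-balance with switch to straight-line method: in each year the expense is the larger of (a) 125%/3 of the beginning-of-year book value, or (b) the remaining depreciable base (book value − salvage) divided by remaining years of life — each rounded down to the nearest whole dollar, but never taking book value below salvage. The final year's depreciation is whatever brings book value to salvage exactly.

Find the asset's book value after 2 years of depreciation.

Depreciable base = $145,721 − $14,300 = $131,421.
Year 1: DB = ⌊$145,721 × 125%/3⌋ = $60,717; SL = ⌊$131,421/3⌋ = $43,807 → take DB $60,717. Book value $85,004.
Year 2: DB = ⌊$85,004 × 125%/3⌋ = $35,418; SL = ⌊$70,704/2⌋ = $35,352 → take DB $35,418. Book value $49,586.

$49,586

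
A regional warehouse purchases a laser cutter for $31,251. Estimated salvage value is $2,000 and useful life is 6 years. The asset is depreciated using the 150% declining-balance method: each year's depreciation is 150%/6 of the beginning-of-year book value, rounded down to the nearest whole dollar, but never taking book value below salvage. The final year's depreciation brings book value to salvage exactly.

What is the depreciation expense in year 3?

$4,395

Depreciable base = $31,251 − $2,000 = $29,251.
Year 1: ⌊$31,251 × 150%/6⌋ = $7,812. Book value $23,439.
Year 2: ⌊$23,439 × 150%/6⌋ = $5,859. Book value $17,580.
Year 3: ⌊$17,580 × 150%/6⌋ = $4,395. Book value $13,185.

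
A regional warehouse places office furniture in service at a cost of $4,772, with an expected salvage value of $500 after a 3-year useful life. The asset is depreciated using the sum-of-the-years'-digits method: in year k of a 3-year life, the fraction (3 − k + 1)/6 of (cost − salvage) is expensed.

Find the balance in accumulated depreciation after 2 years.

Depreciable base = $4,772 − $500 = $4,272.
Sum of the years' digits = 3+2+1 = 6.
Year 1: $4,272 × 3/6 = $2,136. Book value $2,636.
Year 2: $4,272 × 2/6 = $1,424. Book value $1,212.
Accumulated through year 2 = $4,772 − $1,212 = $3,560.

$3,560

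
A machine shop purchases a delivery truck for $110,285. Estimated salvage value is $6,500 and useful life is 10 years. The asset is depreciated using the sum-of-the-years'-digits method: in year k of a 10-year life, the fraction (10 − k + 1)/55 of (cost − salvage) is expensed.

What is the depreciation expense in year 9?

Depreciable base = $110,285 − $6,500 = $103,785.
Sum of the years' digits = 10+9+8+7+6+5+4+3+2+1 = 55.
Year 1: $103,785 × 10/55 = $18,870. Book value $91,415.
Year 2: $103,785 × 9/55 = $16,983. Book value $74,432.
Year 3: $103,785 × 8/55 = $15,096. Book value $59,336.
Year 4: $103,785 × 7/55 = $13,209. Book value $46,127.
Year 5: $103,785 × 6/55 = $11,322. Book value $34,805.
Year 6: $103,785 × 5/55 = $9,435. Book value $25,370.
Year 7: $103,785 × 4/55 = $7,548. Book value $17,822.
Year 8: $103,785 × 3/55 = $5,661. Book value $12,161.
Year 9: $103,785 × 2/55 = $3,774. Book value $8,387.

$3,774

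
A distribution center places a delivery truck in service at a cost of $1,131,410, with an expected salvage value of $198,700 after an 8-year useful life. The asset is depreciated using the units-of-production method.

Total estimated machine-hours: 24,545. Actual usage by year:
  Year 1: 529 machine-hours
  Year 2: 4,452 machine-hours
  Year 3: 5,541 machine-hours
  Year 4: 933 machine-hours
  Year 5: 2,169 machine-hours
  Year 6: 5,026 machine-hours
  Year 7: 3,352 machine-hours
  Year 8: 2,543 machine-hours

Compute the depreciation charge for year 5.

Depreciable base = $1,131,410 − $198,700 = $932,710.
Rate = $932,710 / 24,545 machine-hours = $38 per machine-hour.
Year 1: 529 × $38 = $20,102. Book value $1,111,308.
Year 2: 4,452 × $38 = $169,176. Book value $942,132.
Year 3: 5,541 × $38 = $210,558. Book value $731,574.
Year 4: 933 × $38 = $35,454. Book value $696,120.
Year 5: 2,169 × $38 = $82,422. Book value $613,698.

$82,422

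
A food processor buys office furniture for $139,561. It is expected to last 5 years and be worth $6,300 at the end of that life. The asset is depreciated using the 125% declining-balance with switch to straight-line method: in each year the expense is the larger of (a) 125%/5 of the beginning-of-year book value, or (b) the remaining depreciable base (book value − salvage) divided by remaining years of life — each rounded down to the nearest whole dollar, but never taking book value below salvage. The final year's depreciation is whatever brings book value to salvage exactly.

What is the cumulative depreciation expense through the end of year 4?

Depreciable base = $139,561 − $6,300 = $133,261.
Year 1: DB = ⌊$139,561 × 125%/5⌋ = $34,890; SL = ⌊$133,261/5⌋ = $26,652 → take DB $34,890. Book value $104,671.
Year 2: DB = ⌊$104,671 × 125%/5⌋ = $26,167; SL = ⌊$98,371/4⌋ = $24,592 → take DB $26,167. Book value $78,504.
Year 3: DB = ⌊$78,504 × 125%/5⌋ = $19,626; SL = ⌊$72,204/3⌋ = $24,068 → take SL $24,068. Book value $54,436.
Year 4: DB = ⌊$54,436 × 125%/5⌋ = $13,609; SL = ⌊$48,136/2⌋ = $24,068 → take SL $24,068. Book value $30,368.
Accumulated through year 4 = $139,561 − $30,368 = $109,193.

$109,193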